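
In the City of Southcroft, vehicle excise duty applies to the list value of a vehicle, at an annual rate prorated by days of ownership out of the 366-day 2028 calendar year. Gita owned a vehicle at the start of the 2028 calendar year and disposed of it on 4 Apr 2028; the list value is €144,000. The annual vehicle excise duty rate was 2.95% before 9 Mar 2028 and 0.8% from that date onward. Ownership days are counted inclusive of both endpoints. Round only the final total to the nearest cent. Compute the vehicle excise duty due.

€874.23

1 Jan – 8 Mar 2028: 68 days at 2.95% → €144,000 × 2.95% × 68/366 = €789.2459
9 Mar – 4 Apr 2028: 27 days at 0.8% → €144,000 × 0.8% × 27/366 = €84.9836
Total = €874.2295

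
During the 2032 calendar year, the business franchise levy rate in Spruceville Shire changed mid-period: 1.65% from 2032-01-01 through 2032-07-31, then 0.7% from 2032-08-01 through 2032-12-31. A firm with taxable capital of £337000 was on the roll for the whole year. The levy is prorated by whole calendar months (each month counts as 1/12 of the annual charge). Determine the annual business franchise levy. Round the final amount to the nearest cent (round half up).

£4226.54

2032-01-01 to 2032-07-31: 7 months at 1.65% → £337000 × 1.65% × 7/12 = £3243.6250
2032-08-01 to 2032-12-31: 5 months at 0.7% → £337000 × 0.7% × 5/12 = £982.9167
Total = £4226.5417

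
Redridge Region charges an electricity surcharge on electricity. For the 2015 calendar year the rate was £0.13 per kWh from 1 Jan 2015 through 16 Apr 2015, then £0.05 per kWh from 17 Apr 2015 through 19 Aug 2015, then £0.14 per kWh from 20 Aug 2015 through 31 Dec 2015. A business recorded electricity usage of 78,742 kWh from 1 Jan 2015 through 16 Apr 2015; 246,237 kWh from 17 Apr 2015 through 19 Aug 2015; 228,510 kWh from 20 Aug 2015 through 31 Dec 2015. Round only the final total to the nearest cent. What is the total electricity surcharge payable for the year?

£54,539.71

1 Jan – 16 Apr 2015: 78,742 kWh at £0.13/kWh → £10,236.46
17 Apr – 19 Aug 2015: 246,237 kWh at £0.05/kWh → £12,311.85
20 Aug – 31 Dec 2015: 228,510 kWh at £0.14/kWh → £31,991.40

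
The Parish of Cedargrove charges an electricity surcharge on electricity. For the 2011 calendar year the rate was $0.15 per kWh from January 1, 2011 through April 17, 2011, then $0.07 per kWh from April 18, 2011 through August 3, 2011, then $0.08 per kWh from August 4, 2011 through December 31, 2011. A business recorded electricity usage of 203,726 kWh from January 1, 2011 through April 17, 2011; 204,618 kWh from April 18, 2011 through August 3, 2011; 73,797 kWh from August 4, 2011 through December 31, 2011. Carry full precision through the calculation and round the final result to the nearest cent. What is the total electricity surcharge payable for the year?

January 1 – April 17, 2011: 203,726 kWh at $0.15/kWh → $30,558.90
April 18 – August 3, 2011: 204,618 kWh at $0.07/kWh → $14,323.26
August 4 – December 31, 2011: 73,797 kWh at $0.08/kWh → $5,903.76

$50,785.92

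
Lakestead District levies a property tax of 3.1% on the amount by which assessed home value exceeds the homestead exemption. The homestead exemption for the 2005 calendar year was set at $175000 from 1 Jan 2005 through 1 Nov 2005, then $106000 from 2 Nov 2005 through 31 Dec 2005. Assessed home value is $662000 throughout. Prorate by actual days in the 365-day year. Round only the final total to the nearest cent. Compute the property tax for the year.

1 Jan – 1 Nov 2005: 305 days, exemption $175000 → ($662000 − $175000) × 3.1% × 305/365 = $12615.3014
2 Nov – 31 Dec 2005: 60 days, exemption $106000 → ($662000 − $106000) × 3.1% × 60/365 = $2833.3151
Total = $15448.6164

$15448.62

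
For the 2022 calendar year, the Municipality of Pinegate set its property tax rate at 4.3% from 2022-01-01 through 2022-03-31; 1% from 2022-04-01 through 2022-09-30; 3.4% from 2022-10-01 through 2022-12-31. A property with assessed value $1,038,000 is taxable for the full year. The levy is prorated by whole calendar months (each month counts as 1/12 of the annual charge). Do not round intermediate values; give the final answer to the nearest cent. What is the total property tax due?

2022-01-01 to 2022-03-31: 3 months at 4.3% → $1,038,000 × 4.3% × 3/12 = $11,158.5000
2022-04-01 to 2022-09-30: 6 months at 1% → $1,038,000 × 1% × 6/12 = $5,190.0000
2022-10-01 to 2022-12-31: 3 months at 3.4% → $1,038,000 × 3.4% × 3/12 = $8,823.0000
Total = $25,171.5000

$25,171.50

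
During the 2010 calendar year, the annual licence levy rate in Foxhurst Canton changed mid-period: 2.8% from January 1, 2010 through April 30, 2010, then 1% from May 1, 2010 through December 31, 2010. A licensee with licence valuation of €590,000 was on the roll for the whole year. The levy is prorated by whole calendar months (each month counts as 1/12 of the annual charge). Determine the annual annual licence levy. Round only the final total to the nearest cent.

€9,440.00

January 1 – April 30, 2010: 4 months at 2.8% → €590,000 × 2.8% × 4/12 = €5,506.6667
May 1 – December 31, 2010: 8 months at 1% → €590,000 × 1% × 8/12 = €3,933.3333
Total = €9,440.0000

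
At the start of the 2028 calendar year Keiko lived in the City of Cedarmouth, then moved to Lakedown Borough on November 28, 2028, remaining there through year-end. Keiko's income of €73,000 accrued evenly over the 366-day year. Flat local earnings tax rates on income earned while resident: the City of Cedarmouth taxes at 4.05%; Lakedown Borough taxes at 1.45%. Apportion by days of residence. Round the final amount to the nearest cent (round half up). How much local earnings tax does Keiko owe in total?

€2,780.18

The City of Cedarmouth, January 1 – November 27, 2028: 332 days → €73,000 × 4.05% × 332/366 = €2,681.8525
Lakedown Borough, November 28 – December 31, 2028: 34 days → €73,000 × 1.45% × 34/366 = €98.3306
Total = €2,780.1831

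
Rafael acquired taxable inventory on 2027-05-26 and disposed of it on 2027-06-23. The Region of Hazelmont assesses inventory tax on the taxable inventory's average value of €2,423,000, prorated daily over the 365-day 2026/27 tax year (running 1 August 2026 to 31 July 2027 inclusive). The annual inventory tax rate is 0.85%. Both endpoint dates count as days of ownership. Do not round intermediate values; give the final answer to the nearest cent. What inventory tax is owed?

€1,636.35

Days held (2027-05-26 to 2027-06-23): 29 out of 365
Tax = €2,423,000 × 0.85% × 29/365 = €1,636.3548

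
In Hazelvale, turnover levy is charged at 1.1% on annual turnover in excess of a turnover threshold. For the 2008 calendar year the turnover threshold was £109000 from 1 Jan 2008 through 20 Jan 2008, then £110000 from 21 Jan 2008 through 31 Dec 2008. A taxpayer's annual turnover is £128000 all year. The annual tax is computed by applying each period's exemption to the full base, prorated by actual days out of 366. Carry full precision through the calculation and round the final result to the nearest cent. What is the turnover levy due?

1 Jan – 20 Jan 2008: 20 days, exemption £109000 → (£128000 − £109000) × 1.1% × 20/366 = £11.4208
21 Jan – 31 Dec 2008: 346 days, exemption £110000 → (£128000 − £110000) × 1.1% × 346/366 = £187.1803
Total = £198.6011

£198.60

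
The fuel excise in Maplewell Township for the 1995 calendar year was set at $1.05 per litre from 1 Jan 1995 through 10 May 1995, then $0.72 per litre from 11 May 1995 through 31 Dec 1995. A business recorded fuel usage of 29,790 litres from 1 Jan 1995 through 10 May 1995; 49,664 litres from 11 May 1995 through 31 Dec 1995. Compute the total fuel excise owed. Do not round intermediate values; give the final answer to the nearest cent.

1 Jan – 10 May 1995: 29,790 litres at $1.05/litre → $31279.50
11 May – 31 Dec 1995: 49,664 litres at $0.72/litre → $35758.08

$67037.58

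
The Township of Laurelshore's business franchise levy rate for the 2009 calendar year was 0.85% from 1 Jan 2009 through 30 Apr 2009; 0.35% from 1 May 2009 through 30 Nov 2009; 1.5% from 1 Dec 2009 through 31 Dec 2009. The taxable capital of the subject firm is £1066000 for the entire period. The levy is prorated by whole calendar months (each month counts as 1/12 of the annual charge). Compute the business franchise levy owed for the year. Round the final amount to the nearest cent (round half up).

1 Jan – 30 Apr 2009: 4 months at 0.85% → £1066000 × 0.85% × 4/12 = £3020.3333
1 May – 30 Nov 2009: 7 months at 0.35% → £1066000 × 0.35% × 7/12 = £2176.4167
1 Dec – 31 Dec 2009: 1 month at 1.5% → £1066000 × 1.5% × 1/12 = £1332.5000
Total = £6529.2500

£6529.25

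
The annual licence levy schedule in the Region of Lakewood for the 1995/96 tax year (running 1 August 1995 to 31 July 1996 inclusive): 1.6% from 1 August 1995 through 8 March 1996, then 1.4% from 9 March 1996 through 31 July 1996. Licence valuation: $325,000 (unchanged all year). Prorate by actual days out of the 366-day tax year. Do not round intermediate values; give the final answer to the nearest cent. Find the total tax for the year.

$4,942.49

1 August 1995 – 8 March 1996: 221 days at 1.6% → $325,000 × 1.6% × 221/366 = $3,139.8907
9 March – 31 July 1996: 145 days at 1.4% → $325,000 × 1.4% × 145/366 = $1,802.5956
Total = $4,942.4863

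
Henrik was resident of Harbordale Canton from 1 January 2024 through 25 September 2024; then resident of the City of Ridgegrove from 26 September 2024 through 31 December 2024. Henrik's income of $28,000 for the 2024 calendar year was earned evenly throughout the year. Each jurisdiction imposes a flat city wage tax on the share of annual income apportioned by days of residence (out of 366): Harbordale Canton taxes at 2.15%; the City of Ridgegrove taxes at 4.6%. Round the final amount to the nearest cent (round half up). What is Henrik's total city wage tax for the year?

$783.81

Harbordale Canton, 1 January – 25 September 2024: 269 days → $28,000 × 2.15% × 269/366 = $442.4536
The City of Ridgegrove, 26 September – 31 December 2024: 97 days → $28,000 × 4.6% × 97/366 = $341.3552
Total = $783.8087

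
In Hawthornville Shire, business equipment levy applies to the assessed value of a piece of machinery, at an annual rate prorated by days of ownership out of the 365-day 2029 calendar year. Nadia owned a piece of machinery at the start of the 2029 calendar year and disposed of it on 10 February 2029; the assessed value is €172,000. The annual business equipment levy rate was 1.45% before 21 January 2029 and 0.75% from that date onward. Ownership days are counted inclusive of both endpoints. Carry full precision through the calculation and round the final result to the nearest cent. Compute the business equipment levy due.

1 January – 20 January 2029: 20 days at 1.45% → €172,000 × 1.45% × 20/365 = €136.6575
21 January – 10 February 2029: 21 days at 0.75% → €172,000 × 0.75% × 21/365 = €74.2192
Total = €210.8767

€210.88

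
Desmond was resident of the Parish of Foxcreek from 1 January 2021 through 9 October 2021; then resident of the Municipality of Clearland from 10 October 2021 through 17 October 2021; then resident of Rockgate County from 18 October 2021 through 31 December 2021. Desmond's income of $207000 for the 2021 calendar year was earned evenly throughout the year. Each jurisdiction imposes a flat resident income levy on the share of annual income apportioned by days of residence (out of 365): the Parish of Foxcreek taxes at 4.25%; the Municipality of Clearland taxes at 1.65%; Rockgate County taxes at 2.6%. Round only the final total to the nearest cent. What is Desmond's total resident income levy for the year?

$7977.72

The Parish of Foxcreek, 1 January – 9 October 2021: 282 days → $207000 × 4.25% × 282/365 = $6796.9726
The Municipality of Clearland, 10 October – 17 October 2021: 8 days → $207000 × 1.65% × 8/365 = $74.8603
Rockgate County, 18 October – 31 December 2021: 75 days → $207000 × 2.6% × 75/365 = $1105.8904
Total = $7977.7233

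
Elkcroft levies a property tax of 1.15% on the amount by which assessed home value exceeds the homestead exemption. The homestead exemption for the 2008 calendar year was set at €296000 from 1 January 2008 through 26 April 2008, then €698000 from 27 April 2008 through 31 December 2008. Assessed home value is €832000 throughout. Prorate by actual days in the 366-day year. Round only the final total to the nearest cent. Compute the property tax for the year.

1 January – 26 April 2008: 117 days, exemption €296000 → (€832000 − €296000) × 1.15% × 117/366 = €1970.4590
27 April – 31 December 2008: 249 days, exemption €698000 → (€832000 − €698000) × 1.15% × 249/366 = €1048.3852
Total = €3018.8443

€3018.84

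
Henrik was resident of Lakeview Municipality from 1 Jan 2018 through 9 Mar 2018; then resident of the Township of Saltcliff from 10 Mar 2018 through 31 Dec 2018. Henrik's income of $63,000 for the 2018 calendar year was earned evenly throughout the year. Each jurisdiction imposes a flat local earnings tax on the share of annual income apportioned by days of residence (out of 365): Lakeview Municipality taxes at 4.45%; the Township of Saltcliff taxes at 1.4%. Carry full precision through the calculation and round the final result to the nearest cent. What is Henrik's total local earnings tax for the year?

$1,239.98

Lakeview Municipality, 1 Jan – 9 Mar 2018: 68 days → $63,000 × 4.45% × 68/365 = $522.2959
The Township of Saltcliff, 10 Mar – 31 Dec 2018: 297 days → $63,000 × 1.4% × 297/365 = $717.6822
Total = $1,239.9781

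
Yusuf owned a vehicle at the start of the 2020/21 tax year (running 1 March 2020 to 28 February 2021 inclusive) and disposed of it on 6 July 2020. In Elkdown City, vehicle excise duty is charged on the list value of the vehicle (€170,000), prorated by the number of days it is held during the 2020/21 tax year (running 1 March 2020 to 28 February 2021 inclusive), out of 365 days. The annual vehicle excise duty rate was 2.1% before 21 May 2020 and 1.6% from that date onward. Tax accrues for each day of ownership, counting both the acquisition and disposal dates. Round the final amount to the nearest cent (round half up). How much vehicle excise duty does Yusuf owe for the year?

€1,142.49

1 March – 20 May 2020: 81 days at 2.1% → €170,000 × 2.1% × 81/365 = €792.2466
21 May – 6 July 2020: 47 days at 1.6% → €170,000 × 1.6% × 47/365 = €350.2466
Total = €1,142.4932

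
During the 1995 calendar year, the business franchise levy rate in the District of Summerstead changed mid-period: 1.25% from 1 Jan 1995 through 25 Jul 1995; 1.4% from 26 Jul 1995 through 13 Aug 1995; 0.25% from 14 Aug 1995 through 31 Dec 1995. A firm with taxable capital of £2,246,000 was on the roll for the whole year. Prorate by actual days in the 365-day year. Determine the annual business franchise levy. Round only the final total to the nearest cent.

1 Jan – 25 Jul 1995: 206 days at 1.25% → £2,246,000 × 1.25% × 206/365 = £15,845.0685
26 Jul – 13 Aug 1995: 19 days at 1.4% → £2,246,000 × 1.4% × 19/365 = £1,636.8110
14 Aug – 31 Dec 1995: 140 days at 0.25% → £2,246,000 × 0.25% × 140/365 = £2,153.6986
Total = £19,635.5781

£19,635.58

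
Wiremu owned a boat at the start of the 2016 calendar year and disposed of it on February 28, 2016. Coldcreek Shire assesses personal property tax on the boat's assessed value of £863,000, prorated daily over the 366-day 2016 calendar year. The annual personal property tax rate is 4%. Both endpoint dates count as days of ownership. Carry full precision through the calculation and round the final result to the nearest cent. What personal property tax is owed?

Days held (January 1 – February 28, 2016): 59 out of 366
Tax = £863,000 × 4% × 59/366 = £5,564.6995

£5,564.70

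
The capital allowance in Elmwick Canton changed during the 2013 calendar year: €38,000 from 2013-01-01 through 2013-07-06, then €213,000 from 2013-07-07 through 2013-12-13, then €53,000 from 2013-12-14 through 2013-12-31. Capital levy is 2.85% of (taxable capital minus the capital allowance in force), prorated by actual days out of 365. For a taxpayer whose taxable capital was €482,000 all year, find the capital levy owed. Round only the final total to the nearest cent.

€10,446.62

2013-01-01 to 2013-07-06: 187 days, exemption €38,000 → (€482,000 − €38,000) × 2.85% × 187/365 = €6,483.0082
2013-07-07 to 2013-12-13: 160 days, exemption €213,000 → (€482,000 − €213,000) × 2.85% × 160/365 = €3,360.6575
2013-12-14 to 2013-12-31: 18 days, exemption €53,000 → (€482,000 − €53,000) × 2.85% × 18/365 = €602.9507
Total = €10,446.6164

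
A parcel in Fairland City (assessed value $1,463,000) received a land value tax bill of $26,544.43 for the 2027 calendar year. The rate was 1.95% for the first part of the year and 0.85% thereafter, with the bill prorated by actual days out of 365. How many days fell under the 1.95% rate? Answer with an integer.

320 days

Let d = days at the first rate; then 365 − d days at the second rate.
$1,463,000 × [1.95%·d + 0.85%·(365−d)] / 365 = $26,544.43
Solving gives d = 320, so the new rate took effect on November 17, 2027.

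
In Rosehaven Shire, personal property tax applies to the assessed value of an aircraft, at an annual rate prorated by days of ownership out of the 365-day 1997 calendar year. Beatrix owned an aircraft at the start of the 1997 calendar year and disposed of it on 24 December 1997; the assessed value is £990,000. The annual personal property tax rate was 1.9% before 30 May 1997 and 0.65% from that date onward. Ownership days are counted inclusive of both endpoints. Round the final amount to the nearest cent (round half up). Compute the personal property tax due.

£11,363.30

1 January – 29 May 1997: 149 days at 1.9% → £990,000 × 1.9% × 149/365 = £7,678.6027
30 May – 24 December 1997: 209 days at 0.65% → £990,000 × 0.65% × 209/365 = £3,684.6986
Total = £11,363.3014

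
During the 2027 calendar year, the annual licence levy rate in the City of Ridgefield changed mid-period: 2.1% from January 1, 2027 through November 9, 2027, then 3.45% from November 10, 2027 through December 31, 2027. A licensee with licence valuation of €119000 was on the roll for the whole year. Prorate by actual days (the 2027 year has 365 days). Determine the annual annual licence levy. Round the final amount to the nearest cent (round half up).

January 1 – November 9, 2027: 313 days at 2.1% → €119000 × 2.1% × 313/365 = €2142.9781
November 10 – December 31, 2027: 52 days at 3.45% → €119000 × 3.45% × 52/365 = €584.8932
Total = €2727.8712

€2727.87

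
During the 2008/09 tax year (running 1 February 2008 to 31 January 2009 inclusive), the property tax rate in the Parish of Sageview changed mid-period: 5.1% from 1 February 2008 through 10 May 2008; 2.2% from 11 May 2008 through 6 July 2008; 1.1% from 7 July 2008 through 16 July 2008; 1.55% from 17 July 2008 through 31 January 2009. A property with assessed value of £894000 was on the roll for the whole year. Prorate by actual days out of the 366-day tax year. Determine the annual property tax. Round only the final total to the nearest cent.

£23323.39

1 February – 10 May 2008: 100 days at 5.1% → £894000 × 5.1% × 100/366 = £12457.3770
11 May – 6 July 2008: 57 days at 2.2% → £894000 × 2.2% × 57/366 = £3063.0492
7 July – 16 July 2008: 10 days at 1.1% → £894000 × 1.1% × 10/366 = £268.6885
17 July 2008 – 31 January 2009: 199 days at 1.55% → £894000 × 1.55% × 199/366 = £7534.2705
Total = £23323.3852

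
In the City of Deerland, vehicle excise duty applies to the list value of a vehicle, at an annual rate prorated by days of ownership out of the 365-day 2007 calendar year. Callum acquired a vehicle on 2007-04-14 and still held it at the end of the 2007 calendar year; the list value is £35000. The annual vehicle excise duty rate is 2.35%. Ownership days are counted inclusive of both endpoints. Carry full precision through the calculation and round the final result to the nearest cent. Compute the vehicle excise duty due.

Days held (2007-04-14 to 2007-12-31): 262 out of 365
Tax = £35000 × 2.35% × 262/365 = £590.3973

£590.40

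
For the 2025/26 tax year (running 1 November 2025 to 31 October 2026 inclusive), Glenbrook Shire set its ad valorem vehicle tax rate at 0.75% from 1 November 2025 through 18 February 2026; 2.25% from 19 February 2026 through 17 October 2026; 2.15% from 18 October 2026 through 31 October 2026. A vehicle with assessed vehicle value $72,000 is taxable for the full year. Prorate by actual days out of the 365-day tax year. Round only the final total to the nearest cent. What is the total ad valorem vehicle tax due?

$1,291.76

1 November 2025 – 18 February 2026: 110 days at 0.75% → $72,000 × 0.75% × 110/365 = $162.7397
19 February – 17 October 2026: 241 days at 2.25% → $72,000 × 2.25% × 241/365 = $1,069.6438
18 October – 31 October 2026: 14 days at 2.15% → $72,000 × 2.15% × 14/365 = $59.3753
Total = $1,291.7589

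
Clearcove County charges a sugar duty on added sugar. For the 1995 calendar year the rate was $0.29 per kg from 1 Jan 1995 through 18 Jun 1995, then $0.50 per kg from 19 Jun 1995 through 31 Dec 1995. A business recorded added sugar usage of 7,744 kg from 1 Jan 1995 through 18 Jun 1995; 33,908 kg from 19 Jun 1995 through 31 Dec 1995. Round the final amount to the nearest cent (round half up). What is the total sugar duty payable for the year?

$19199.76

1 Jan – 18 Jun 1995: 7,744 kg at $0.29/kg → $2245.76
19 Jun – 31 Dec 1995: 33,908 kg at $0.50/kg → $16954.00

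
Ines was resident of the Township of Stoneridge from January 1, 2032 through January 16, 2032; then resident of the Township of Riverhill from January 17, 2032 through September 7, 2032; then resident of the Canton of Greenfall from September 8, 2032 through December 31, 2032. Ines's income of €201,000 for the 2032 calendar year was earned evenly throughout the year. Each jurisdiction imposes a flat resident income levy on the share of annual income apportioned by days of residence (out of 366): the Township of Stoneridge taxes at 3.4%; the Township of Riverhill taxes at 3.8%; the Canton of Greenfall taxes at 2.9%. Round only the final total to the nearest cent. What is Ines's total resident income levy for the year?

€7,034.45

The Township of Stoneridge, January 1 – January 16, 2032: 16 days → €201,000 × 3.4% × 16/366 = €298.7541
The Township of Riverhill, January 17 – September 7, 2032: 235 days → €201,000 × 3.8% × 235/366 = €4,904.1803
The Canton of Greenfall, September 8 – December 31, 2032: 115 days → €201,000 × 2.9% × 115/366 = €1,831.5164
Total = €7,034.4508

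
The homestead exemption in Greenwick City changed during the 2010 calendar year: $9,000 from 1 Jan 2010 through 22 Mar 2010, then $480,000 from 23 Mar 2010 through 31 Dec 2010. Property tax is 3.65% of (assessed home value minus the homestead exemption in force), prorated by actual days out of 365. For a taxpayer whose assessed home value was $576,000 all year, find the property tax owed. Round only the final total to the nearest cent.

$7,319.10

1 Jan – 22 Mar 2010: 81 days, exemption $9,000 → ($576,000 − $9,000) × 3.65% × 81/365 = $4,592.7000
23 Mar – 31 Dec 2010: 284 days, exemption $480,000 → ($576,000 − $480,000) × 3.65% × 284/365 = $2,726.4000
Total = $7,319.1000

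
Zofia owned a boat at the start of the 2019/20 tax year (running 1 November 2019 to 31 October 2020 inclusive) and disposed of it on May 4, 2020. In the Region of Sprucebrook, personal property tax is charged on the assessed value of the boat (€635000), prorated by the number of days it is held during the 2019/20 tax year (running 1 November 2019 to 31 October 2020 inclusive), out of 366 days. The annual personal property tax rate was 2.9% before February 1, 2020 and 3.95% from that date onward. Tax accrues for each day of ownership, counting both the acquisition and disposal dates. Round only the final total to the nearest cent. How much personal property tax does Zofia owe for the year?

November 1, 2019 – January 31, 2020: 92 days at 2.9% → €635000 × 2.9% × 92/366 = €4628.9071
February 1 – May 4, 2020: 94 days at 3.95% → €635000 × 3.95% × 94/366 = €6441.9536
Total = €11070.8607

€11070.86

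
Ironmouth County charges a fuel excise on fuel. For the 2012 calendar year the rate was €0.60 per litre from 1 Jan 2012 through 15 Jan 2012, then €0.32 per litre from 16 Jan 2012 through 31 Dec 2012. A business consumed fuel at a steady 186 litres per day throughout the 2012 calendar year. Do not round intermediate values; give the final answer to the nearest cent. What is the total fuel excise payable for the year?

€22,565.52

1 Jan – 15 Jan 2012: 15 days × 186 litres/day = 2,790 litres at €0.60/litre → €1,674.00
16 Jan – 31 Dec 2012: 351 days × 186 litres/day = 65,286 litres at €0.32/litre → €20,891.52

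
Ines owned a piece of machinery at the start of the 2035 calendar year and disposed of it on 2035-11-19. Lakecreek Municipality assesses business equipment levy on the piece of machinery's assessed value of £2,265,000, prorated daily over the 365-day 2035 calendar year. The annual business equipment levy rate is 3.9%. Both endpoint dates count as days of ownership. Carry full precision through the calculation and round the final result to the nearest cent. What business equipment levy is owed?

£78,170.42

Days held (2035-01-01 to 2035-11-19): 323 out of 365
Tax = £2,265,000 × 3.9% × 323/365 = £78,170.4247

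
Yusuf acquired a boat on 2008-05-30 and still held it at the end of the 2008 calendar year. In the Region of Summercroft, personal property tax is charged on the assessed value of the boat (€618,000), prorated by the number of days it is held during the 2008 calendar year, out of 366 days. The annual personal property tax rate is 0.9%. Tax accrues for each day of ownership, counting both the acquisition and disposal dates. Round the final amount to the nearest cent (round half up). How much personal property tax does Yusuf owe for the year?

€3,282.49

Days held (2008-05-30 to 2008-12-31): 216 out of 366
Tax = €618,000 × 0.9% × 216/366 = €3,282.4918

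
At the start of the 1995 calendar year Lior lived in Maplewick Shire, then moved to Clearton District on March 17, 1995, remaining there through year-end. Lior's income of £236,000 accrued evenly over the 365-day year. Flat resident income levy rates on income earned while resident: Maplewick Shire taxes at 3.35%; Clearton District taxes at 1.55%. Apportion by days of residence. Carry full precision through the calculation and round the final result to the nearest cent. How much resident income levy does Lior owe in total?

Maplewick Shire, January 1 – March 16, 1995: 75 days → £236,000 × 3.35% × 75/365 = £1,624.5205
Clearton District, March 17 – December 31, 1995: 290 days → £236,000 × 1.55% × 290/365 = £2,906.3562
Total = £4,530.8767

£4,530.88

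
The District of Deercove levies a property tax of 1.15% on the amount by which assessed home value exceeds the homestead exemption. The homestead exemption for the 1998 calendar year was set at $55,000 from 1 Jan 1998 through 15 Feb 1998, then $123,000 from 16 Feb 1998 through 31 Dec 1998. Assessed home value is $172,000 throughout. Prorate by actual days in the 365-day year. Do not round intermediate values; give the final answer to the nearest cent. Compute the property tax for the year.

$662.05

1 Jan – 15 Feb 1998: 46 days, exemption $55,000 → ($172,000 − $55,000) × 1.15% × 46/365 = $169.5699
16 Feb – 31 Dec 1998: 319 days, exemption $123,000 → ($172,000 − $123,000) × 1.15% × 319/365 = $492.4836
Total = $662.0534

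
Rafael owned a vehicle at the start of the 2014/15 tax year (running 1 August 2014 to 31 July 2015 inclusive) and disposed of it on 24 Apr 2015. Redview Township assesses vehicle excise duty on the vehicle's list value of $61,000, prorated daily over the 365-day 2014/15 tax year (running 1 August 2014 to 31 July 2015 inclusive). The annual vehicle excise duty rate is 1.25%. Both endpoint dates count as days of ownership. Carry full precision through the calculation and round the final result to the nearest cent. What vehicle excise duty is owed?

Days held (1 Aug 2014 – 24 Apr 2015): 267 out of 365
Tax = $61,000 × 1.25% × 267/365 = $557.7740

$557.77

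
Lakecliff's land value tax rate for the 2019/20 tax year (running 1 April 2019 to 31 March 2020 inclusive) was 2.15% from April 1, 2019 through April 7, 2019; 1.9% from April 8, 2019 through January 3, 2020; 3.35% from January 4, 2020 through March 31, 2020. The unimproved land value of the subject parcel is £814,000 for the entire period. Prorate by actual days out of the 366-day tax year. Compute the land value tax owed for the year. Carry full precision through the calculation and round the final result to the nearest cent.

£18,342.80

April 1 – April 7, 2019: 7 days at 2.15% → £814,000 × 2.15% × 7/366 = £334.7186
April 8, 2019 – January 3, 2020: 271 days at 1.9% → £814,000 × 1.9% × 271/366 = £11,451.6011
January 4 – March 31, 2020: 88 days at 3.35% → £814,000 × 3.35% × 88/366 = £6,556.4809
Total = £18,342.8005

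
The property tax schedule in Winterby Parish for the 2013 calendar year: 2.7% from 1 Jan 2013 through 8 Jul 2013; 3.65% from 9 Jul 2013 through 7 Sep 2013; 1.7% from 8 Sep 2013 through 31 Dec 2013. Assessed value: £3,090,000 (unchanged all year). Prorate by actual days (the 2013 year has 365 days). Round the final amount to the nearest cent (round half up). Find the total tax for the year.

£78,600.29

1 Jan – 8 Jul 2013: 189 days at 2.7% → £3,090,000 × 2.7% × 189/365 = £43,200.7397
9 Jul – 7 Sep 2013: 61 days at 3.65% → £3,090,000 × 3.65% × 61/365 = £18,849.0000
8 Sep – 31 Dec 2013: 115 days at 1.7% → £3,090,000 × 1.7% × 115/365 = £16,550.5479
Total = £78,600.2877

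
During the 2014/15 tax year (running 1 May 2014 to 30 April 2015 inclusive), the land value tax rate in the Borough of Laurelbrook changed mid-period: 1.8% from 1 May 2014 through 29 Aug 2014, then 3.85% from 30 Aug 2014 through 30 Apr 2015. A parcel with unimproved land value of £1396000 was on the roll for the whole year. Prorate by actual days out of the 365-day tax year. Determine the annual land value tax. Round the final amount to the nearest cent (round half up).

£44258.94

1 May – 29 Aug 2014: 121 days at 1.8% → £1396000 × 1.8% × 121/365 = £8330.1041
30 Aug 2014 – 30 Apr 2015: 244 days at 3.85% → £1396000 × 3.85% × 244/365 = £35928.8329
Total = £44258.9370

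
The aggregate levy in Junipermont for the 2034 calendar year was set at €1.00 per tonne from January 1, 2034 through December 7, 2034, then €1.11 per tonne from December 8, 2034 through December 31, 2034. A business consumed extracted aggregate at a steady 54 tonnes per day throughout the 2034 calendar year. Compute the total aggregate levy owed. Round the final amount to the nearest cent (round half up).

January 1 – December 7, 2034: 341 days × 54 tonnes/day = 18,414 tonnes at €1.00/tonne → €18,414.00
December 8 – December 31, 2034: 24 days × 54 tonnes/day = 1,296 tonnes at €1.11/tonne → €1,438.56

€19,852.56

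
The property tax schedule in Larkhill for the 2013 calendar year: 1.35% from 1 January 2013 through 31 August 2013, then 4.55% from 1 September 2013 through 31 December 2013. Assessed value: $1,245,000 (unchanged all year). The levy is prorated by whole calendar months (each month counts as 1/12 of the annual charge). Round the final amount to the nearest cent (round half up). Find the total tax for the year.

$30,087.50

1 January – 31 August 2013: 8 months at 1.35% → $1,245,000 × 1.35% × 8/12 = $11,205.0000
1 September – 31 December 2013: 4 months at 4.55% → $1,245,000 × 4.55% × 4/12 = $18,882.5000
Total = $30,087.5000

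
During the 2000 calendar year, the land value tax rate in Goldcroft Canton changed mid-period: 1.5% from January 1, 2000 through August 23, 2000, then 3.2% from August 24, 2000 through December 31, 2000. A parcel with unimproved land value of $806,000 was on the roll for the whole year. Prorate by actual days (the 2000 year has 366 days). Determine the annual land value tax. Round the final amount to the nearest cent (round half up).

January 1 – August 23, 2000: 236 days at 1.5% → $806,000 × 1.5% × 236/366 = $7,795.7377
August 24 – December 31, 2000: 130 days at 3.2% → $806,000 × 3.2% × 130/366 = $9,161.0929
Total = $16,956.8306

$16,956.83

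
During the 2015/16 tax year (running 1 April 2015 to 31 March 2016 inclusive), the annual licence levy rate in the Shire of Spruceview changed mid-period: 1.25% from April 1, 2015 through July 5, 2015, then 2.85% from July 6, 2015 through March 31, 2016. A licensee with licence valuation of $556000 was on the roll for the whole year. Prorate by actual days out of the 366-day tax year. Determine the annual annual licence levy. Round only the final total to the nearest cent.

April 1 – July 5, 2015: 96 days at 1.25% → $556000 × 1.25% × 96/366 = $1822.9508
July 6, 2015 – March 31, 2016: 270 days at 2.85% → $556000 × 2.85% × 270/366 = $11689.6721
Total = $13512.6230

$13512.62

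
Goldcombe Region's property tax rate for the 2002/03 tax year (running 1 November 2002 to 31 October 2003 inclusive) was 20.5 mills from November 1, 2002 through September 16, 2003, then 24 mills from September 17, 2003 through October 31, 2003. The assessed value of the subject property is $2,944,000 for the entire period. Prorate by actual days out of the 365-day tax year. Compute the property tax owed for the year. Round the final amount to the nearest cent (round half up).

November 1, 2002 – September 16, 2003: 320 days at 20.5 mills → $2,944,000 × 2.05% × 320/365 = $52,911.3425
September 17 – October 31, 2003: 45 days at 24 mills → $2,944,000 × 2.4% × 45/365 = $8,711.0137
Total = $61,622.3562

$61,622.36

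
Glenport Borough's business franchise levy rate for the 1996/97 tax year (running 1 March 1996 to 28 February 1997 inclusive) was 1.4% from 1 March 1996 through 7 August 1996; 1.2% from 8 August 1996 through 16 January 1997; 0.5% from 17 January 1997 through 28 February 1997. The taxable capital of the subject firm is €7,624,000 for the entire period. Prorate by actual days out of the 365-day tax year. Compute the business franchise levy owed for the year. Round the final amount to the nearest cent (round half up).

€91,884.87

1 March – 7 August 1996: 160 days at 1.4% → €7,624,000 × 1.4% × 160/365 = €46,788.3836
8 August 1996 – 16 January 1997: 162 days at 1.2% → €7,624,000 × 1.2% × 162/365 = €40,605.6329
17 January – 28 February 1997: 43 days at 0.5% → €7,624,000 × 0.5% × 43/365 = €4,490.8493
Total = €91,884.8658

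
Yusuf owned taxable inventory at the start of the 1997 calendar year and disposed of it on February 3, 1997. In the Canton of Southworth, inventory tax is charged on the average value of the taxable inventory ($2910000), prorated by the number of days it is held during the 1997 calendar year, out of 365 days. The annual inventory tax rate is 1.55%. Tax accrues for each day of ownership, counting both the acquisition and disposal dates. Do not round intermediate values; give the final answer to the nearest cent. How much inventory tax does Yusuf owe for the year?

Days held (January 1 – February 3, 1997): 34 out of 365
Tax = $2910000 × 1.55% × 34/365 = $4201.5616

$4201.56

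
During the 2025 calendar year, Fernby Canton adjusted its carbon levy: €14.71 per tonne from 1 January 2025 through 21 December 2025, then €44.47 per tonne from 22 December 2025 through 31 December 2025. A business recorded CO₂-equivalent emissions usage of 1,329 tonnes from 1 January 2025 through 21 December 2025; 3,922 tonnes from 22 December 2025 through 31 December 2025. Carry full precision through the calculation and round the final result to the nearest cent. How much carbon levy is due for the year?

€193,960.93

1 January – 21 December 2025: 1,329 tonnes at €14.71/tonne → €19,549.59
22 December – 31 December 2025: 3,922 tonnes at €44.47/tonne → €174,411.34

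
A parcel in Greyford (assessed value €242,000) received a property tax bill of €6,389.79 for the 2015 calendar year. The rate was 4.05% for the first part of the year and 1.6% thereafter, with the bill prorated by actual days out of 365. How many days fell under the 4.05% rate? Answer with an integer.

155 days

Let d = days at the first rate; then 365 − d days at the second rate.
€242,000 × [4.05%·d + 1.6%·(365−d)] / 365 = €6,389.79
Solving gives d = 155, so the new rate took effect on 5 June 2015.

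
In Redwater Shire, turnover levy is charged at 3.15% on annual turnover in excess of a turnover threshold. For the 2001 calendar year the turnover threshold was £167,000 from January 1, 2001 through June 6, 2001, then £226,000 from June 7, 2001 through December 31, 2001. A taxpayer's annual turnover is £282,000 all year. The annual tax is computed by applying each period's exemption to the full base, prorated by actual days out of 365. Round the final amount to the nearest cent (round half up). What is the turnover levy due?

January 1 – June 6, 2001: 157 days, exemption £167,000 → (£282,000 − £167,000) × 3.15% × 157/365 = £1,558.1712
June 7 – December 31, 2001: 208 days, exemption £226,000 → (£282,000 − £226,000) × 3.15% × 208/365 = £1,005.2384
Total = £2,563.4096

£2,563.41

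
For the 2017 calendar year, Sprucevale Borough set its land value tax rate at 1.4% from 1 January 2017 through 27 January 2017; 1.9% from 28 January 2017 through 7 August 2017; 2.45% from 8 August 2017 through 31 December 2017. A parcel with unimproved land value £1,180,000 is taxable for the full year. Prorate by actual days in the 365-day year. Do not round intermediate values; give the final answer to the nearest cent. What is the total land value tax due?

1 January – 27 January 2017: 27 days at 1.4% → £1,180,000 × 1.4% × 27/365 = £1,222.0274
28 January – 7 August 2017: 192 days at 1.9% → £1,180,000 × 1.9% × 192/365 = £11,793.5342
8 August – 31 December 2017: 146 days at 2.45% → £1,180,000 × 2.45% × 146/365 = £11,564.0000
Total = £24,579.5616

£24,579.56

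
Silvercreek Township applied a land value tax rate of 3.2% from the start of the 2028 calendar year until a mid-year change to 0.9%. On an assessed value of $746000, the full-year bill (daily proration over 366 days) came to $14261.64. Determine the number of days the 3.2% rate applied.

161 days

Let d = days at the first rate; then 366 − d days at the second rate.
$746000 × [3.2%·d + 0.9%·(366−d)] / 366 = $14261.64
Solving gives d = 161, so the new rate took effect on June 10, 2028.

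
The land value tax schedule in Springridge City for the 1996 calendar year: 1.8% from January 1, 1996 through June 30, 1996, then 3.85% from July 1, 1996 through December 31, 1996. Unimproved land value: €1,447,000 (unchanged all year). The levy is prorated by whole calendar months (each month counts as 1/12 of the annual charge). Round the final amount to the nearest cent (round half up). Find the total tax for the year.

January 1 – June 30, 1996: 6 months at 1.8% → €1,447,000 × 1.8% × 6/12 = €13,023.0000
July 1 – December 31, 1996: 6 months at 3.85% → €1,447,000 × 3.85% × 6/12 = €27,854.7500
Total = €40,877.7500

€40,877.75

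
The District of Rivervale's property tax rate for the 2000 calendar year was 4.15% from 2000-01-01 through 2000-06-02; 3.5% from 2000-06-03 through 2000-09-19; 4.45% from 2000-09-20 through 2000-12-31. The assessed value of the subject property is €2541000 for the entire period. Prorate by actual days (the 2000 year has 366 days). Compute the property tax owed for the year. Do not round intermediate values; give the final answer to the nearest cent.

€102677.92

2000-01-01 to 2000-06-02: 154 days at 4.15% → €2541000 × 4.15% × 154/366 = €44370.3033
2000-06-03 to 2000-09-19: 109 days at 3.5% → €2541000 × 3.5% × 109/366 = €26486.1066
2000-09-20 to 2000-12-31: 103 days at 4.45% → €2541000 × 4.45% × 103/366 = €31821.5123
Total = €102677.9221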